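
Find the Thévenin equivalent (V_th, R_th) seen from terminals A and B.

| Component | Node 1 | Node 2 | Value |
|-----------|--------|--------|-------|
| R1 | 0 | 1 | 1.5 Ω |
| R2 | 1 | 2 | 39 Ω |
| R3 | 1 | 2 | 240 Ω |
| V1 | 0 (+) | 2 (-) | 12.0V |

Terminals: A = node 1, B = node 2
Step 1 — V_th is the open-circuit voltage V_A - V_B (nothing connected across the terminals).
Nodal analysis, taking node 2 as the 0 V reference.
Source V1 fixes V_0 = 12 V.
KCL at each unknown node (sum of currents leaving = 0; resistances in Ω):
  Node 1: (V_1 - 12)/1.5 + (V_1 - 0)/39 + (V_1 - 0)/240 = 0
Collecting terms: 0.6965 × V_1 = 8  =>  V_1 = 11.49 V
V_th = V_1 - V_2 = 11.49 - 0 = 11.49 V
Step 2 — R_th: zero the source — replace V1 by a short circuit (node 2 merges into node 0) — and find the resistance seen between A (node 1) and B (node 0).
Reduce the network between node 1 (A) and node 0 (B) by series/parallel combination:
  Rp1 = R1 ‖ R2 ‖ R3 (parallel, all between nodes 0 and 1) = 1/(1/1.5 + 1/39 + 1/240) = 1.436 Ω
R_th = 1.436 Ω

Final answer: V_th = 11.49 V, R_th = 1.436 Ω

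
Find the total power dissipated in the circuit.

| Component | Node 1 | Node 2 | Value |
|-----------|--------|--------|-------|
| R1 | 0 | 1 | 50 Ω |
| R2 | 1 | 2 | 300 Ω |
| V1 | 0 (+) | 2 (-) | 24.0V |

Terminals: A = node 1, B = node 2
Nodal analysis, taking node 2 as the 0 V reference.
Source V1 fixes V_0 = 24 V.
KCL at each unknown node (sum of currents leaving = 0; resistances in Ω):
  Node 1: (V_1 - 24)/50 + (V_1 - 0)/300 = 0
Collecting terms: 0.02333 × V_1 = 0.48  =>  V_1 = 20.57 V
Power in each resistor, P = (ΔV)²/R:
  P_R1 = (24 - 20.57)²/50 = 0.2351 W
  P_R2 = (20.57 - 0)²/300 = 1.411 W
P_total = P_R1 + P_R2 = 1.646 W

Final answer: 1.646 W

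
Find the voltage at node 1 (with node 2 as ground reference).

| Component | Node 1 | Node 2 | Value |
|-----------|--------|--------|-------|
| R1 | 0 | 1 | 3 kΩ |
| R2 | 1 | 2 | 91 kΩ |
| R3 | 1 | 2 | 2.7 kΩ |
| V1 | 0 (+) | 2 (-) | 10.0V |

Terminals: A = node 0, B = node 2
Nodal analysis, taking node 2 as the 0 V reference.
Source V1 fixes V_0 = 10 V.
KCL at each unknown node (sum of currents leaving = 0; resistances in Ω):
  Node 1: (V_1 - 10)/3000 + (V_1 - 0)/91000 + (V_1 - 0)/2700 = 0
Collecting terms: 0.0007147 × V_1 = 0.003333  =>  V_1 = 4.664 V
The requested potential is V_1 = 4.664 V.

Final answer: V_1 = 4.664 V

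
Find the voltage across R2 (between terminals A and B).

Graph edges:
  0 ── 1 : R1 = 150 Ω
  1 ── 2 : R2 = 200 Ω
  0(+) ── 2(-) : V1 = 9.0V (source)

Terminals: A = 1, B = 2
R1 and R2 are in series across V1 (node 0 → node 1 → node 2), and the output A–B is taken across R2, so this is a voltage divider.
Series current: I = V1/(R1 + R2) = 9/(150 + 200) = 9/350 = 0.02571 A
V_R2 = I × R2 = V1 × R2/(R1 + R2) = 9 × 200/350 = 5.143 V

Final answer: 5.143 V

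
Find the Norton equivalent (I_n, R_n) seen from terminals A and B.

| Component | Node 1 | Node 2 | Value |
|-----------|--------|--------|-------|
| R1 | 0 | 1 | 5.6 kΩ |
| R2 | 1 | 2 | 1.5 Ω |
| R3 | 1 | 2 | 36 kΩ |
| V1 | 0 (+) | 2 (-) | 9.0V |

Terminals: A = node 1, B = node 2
Find the Thévenin equivalent first; then I_n = V_th/R_th and R_n = R_th.
Step 1 — V_th is the open-circuit voltage V_A - V_B (nothing connected across the terminals).
Nodal analysis, taking node 2 as the 0 V reference.
Source V1 fixes V_0 = 9 V.
KCL at each unknown node (sum of currents leaving = 0; resistances in Ω):
  Node 1: (V_1 - 9)/5600 + (V_1 - 0)/1.5 + (V_1 - 0)/36000 = 0
Collecting terms: 0.6669 × V_1 = 0.001607  =>  V_1 = 0.00241 V
V_th = V_1 - V_2 = 0.00241 - 0 = 0.00241 V
Step 2 — R_th: zero the source — replace V1 by a short circuit (node 2 merges into node 0) — and find the resistance seen between A (node 1) and B (node 0).
Reduce the network between node 1 (A) and node 0 (B) by series/parallel combination:
  Rp1 = R1 ‖ R2 ‖ R3 (parallel, all between nodes 0 and 1) = 1/(1/5600 + 1/1.5 + 1/36000) = 1.5 Ω
R_th = 1.5 Ω
I_n = V_th/R_th = 0.00241/1.5 = 0.001607 A, and R_n = R_th = 1.5 Ω

Final answer: I_n = 0.001607 A, R_n = 1.5 Ω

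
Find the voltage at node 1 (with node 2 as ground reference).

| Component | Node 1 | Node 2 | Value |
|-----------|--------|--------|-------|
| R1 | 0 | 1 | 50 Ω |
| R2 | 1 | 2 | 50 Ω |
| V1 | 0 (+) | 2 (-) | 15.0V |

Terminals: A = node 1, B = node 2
Nodal analysis, taking node 2 as the 0 V reference.
Source V1 fixes V_0 = 15 V.
KCL at each unknown node (sum of currents leaving = 0; resistances in Ω):
  Node 1: (V_1 - 15)/50 + (V_1 - 0)/50 = 0
Collecting terms: 0.04 × V_1 = 0.3  =>  V_1 = 7.5 V
The requested potential is V_1 = 7.5 V.

Final answer: V_1 = 7.5 V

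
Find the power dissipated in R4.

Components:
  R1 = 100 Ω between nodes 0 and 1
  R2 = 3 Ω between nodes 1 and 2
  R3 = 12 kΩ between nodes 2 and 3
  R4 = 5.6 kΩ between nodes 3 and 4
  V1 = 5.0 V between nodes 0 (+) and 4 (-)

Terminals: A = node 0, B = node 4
Nodal analysis, taking node 4 as the 0 V reference.
Source V1 fixes V_0 = 5 V.
KCL at each unknown node (sum of currents leaving = 0; resistances in Ω):
  Node 1: (V_1 - 5)/100 + (V_1 - V_2)/3 = 0
  Node 2: (V_2 - V_1)/3 + (V_2 - V_3)/12000 = 0
  Node 3: (V_3 - V_2)/12000 + (V_3 - 0)/5600 = 0
Collecting terms (coefficients in siemens):
  0.3433·V_1 - 0.3333·V_2 = 0.05
  0.3334·V_2 - 0.3333·V_1 - 0.00008333·V_3 = 0
  0.0002619·V_3 - 0.00008333·V_2 = 0
Solving these 3 simultaneous equations (Gaussian elimination) gives:
  V_1 = 4.972 V, V_2 = 4.971 V, V_3 = 1.582 V
I_R4 = (V_3 - V_4)/R4 = (1.582 - 0)/5600 = 0.0002824 A
P_R4 = I_R4² × R4 = (0.0002824)² × 5600 = 0.0004467 W

Final answer: 0.0004467 W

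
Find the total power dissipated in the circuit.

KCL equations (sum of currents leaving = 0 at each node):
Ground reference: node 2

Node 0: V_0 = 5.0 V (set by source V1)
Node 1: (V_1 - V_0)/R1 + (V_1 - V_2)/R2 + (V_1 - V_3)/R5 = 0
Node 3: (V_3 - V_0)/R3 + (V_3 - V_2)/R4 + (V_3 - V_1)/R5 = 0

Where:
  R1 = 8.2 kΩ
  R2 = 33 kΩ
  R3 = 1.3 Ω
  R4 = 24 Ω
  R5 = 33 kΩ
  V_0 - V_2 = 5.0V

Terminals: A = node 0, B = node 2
Nodal analysis, taking node 2 as the 0 V reference.
Source V1 fixes V_0 = 5 V.
KCL at each unknown node (sum of currents leaving = 0; resistances in Ω):
  Node 1: (V_1 - 5)/8200 + (V_1 - 0)/33000 + (V_1 - V_3)/33000 = 0
  Node 3: (V_3 - 5)/1.3 + (V_3 - 0)/24 + (V_3 - V_1)/33000 = 0
Collecting terms (coefficients in siemens):
  0.0001826·V_1 - 0.0000303·V_3 = 0.0006098
  0.8109·V_3 - 0.0000303·V_1 = 3.846
Determinant D = (0.0001826)(0.8109) - (-0.0000303)(-0.0000303) = 0.000148
V_1 = [(0.0006098)(0.8109) - (-0.0000303)(3.846)]/D = 4.127 V
V_3 = [(0.0001826)(3.846) - (0.0006098)(-0.0000303)]/D = 4.743 V
Power in each resistor, P = (ΔV)²/R:
  P_R1 = (5 - 4.127)²/8200 = 0.00009286 W
  P_R2 = (4.127 - 0)²/33000 = 0.0005162 W
  P_R3 = (5 - 4.743)²/1.3 = 0.05078 W
  P_R4 = (0 - 4.743)²/24 = 0.9374 W
  P_R5 = (4.127 - 4.743)²/33000 = 0.00001149 W
P_total = P_R1 + P_R2 + P_R3 + P_R4 + P_R5 = 0.9888 W

Final answer: 0.9888 W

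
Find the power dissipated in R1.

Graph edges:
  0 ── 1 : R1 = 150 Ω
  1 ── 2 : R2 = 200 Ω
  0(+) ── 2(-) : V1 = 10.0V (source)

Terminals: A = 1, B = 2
Nodal analysis, taking node 2 as the 0 V reference.
Source V1 fixes V_0 = 10 V.
KCL at each unknown node (sum of currents leaving = 0; resistances in Ω):
  Node 1: (V_1 - 10)/150 + (V_1 - 0)/200 = 0
Collecting terms: 0.01167 × V_1 = 0.06667  =>  V_1 = 5.714 V
I_R1 = (V_0 - V_1)/R1 = (10 - 5.714)/150 = 0.02857 A
P_R1 = I_R1² × R1 = (0.02857)² × 150 = 0.1224 W

Final answer: 0.1224 W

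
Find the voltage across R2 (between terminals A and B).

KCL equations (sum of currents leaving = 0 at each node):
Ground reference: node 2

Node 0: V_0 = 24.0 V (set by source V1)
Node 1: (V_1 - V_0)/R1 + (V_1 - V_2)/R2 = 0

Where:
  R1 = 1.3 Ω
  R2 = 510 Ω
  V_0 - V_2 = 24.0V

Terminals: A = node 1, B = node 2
R1 and R2 are in series across V1 (node 0 → node 1 → node 2), and the output A–B is taken across R2, so this is a voltage divider.
Series current: I = V1/(R1 + R2) = 24/(1.3 + 510) = 24/511.3 = 0.04694 A
V_R2 = I × R2 = V1 × R2/(R1 + R2) = 24 × 510/511.3 = 23.94 V

Final answer: 23.94 V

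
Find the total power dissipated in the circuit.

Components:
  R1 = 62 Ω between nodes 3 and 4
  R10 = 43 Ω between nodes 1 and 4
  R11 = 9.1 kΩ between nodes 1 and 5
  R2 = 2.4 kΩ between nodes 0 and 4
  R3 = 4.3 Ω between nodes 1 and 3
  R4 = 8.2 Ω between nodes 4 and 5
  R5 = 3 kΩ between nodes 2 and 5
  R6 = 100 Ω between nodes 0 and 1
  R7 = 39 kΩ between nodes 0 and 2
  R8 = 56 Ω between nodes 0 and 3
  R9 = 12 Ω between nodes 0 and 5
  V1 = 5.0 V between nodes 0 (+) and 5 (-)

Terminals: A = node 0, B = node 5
Nodal analysis, taking node 5 as the 0 V reference.
Source V1 fixes V_0 = 5 V.
KCL at each unknown node (sum of currents leaving = 0; resistances in Ω):
  Node 1: (V_1 - V_3)/4.3 + (V_1 - 5)/100 + (V_1 - V_4)/43 + (V_1 - 0)/9100 = 0
  Node 2: (V_2 - 0)/3000 + (V_2 - 5)/39000 = 0
  Node 3: (V_3 - V_4)/62 + (V_3 - V_1)/4.3 + (V_3 - 5)/56 = 0
  Node 4: (V_4 - V_3)/62 + (V_4 - 5)/2400 + (V_4 - 0)/8.2 + (V_4 - V_1)/43 = 0
Collecting terms (coefficients in siemens):
  0.2659·V_1 - 0.2326·V_3 - 0.02326·V_4 = 0.05
  0.000359·V_2 = 0.0001282
  0.2665·V_3 - 0.2326·V_1 - 0.01613·V_4 = 0.08929
  0.1618·V_4 - 0.02326·V_1 - 0.01613·V_3 = 0.002083
Solving these 4 simultaneous equations (Gaussian elimination) gives:
  V_1 = 2.385 V, V_2 = 0.3571 V, V_3 = 2.452 V, V_4 = 0.6003 V
Power in each resistor, P = (ΔV)²/R:
  P_R1 = (2.452 - 0.6003)²/62 = 0.05532 W
  P_R2 = (5 - 0.6003)²/2400 = 0.008065 W
  P_R3 = (2.385 - 2.452)²/4.3 = 0.001049 W
  P_R4 = (0.6003 - 0)²/8.2 = 0.04395 W
  P_R5 = (0.3571 - 0)²/3000 = 0.00004252 W
  P_R6 = (5 - 2.385)²/100 = 0.06837 W
  P_R7 = (5 - 0.3571)²/39000 = 0.0005527 W
  P_R8 = (5 - 2.452)²/56 = 0.1159 W
  P_R9 = (5 - 0)²/12 = 2.083 W
  P_R10 = (2.385 - 0.6003)²/43 = 0.07409 W
  P_R11 = (2.385 - 0)²/9100 = 0.0006252 W
P_total = P_R1 + P_R2 + P_R3 + P_R4 + P_R5 + P_R6 + P_R7 + P_R8 + P_R9 + P_R10 + P_R11 = 2.451 W

Final answer: 2.451 W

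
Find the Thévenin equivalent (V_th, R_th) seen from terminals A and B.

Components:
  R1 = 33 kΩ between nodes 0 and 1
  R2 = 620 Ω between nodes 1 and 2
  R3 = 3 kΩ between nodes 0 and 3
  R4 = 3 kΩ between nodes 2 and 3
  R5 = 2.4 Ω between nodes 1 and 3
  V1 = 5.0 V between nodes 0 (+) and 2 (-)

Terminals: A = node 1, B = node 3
Step 1 — V_th is the open-circuit voltage V_A - V_B (nothing connected across the terminals).
Nodal analysis, taking node 2 as the 0 V reference.
Source V1 fixes V_0 = 5 V.
KCL at each unknown node (sum of currents leaving = 0; resistances in Ω):
  Node 1: (V_1 - 5)/33000 + (V_1 - 0)/620 + (V_1 - V_3)/2.4 = 0
  Node 3: (V_3 - 5)/3000 + (V_3 - 0)/3000 + (V_3 - V_1)/2.4 = 0
Collecting terms (coefficients in siemens):
  0.4183·V_1 - 0.4167·V_3 = 0.0001515
  0.4173·V_3 - 0.4167·V_1 = 0.001667
Determinant D = (0.4183)(0.4173) - (-0.4167)(-0.4167) = 0.0009635
V_1 = [(0.0001515)(0.4173) - (-0.4167)(0.001667)]/D = 0.7863 V
V_3 = [(0.4183)(0.001667) - (0.0001515)(-0.4167)]/D = 0.7891 V
V_th = V_1 - V_3 = 0.7863 - 0.7891 = -0.002737 V
Step 2 — R_th: zero the source — replace V1 by a short circuit (node 2 merges into node 0) — and find the resistance seen between A (node 1) and B (node 3).
Reduce the network between node 1 (A) and node 3 (B) by series/parallel combination:
  Rp1 = R1 ‖ R2 (parallel, both between nodes 0 and 1) = 1/(1/33000 + 1/620) = 608.6 Ω
  Rp2 = R3 ‖ R4 (parallel, both between nodes 0 and 3) = 1/(1/3000 + 1/3000) = 1500 Ω
  Rs1 = Rp1 + Rp2 (series, joined only at node 0) = 608.6 + 1500 = 2109 Ω
  Rp3 = R5 ‖ Rs1 (parallel, both between nodes 1 and 3) = 1/(1/2.4 + 1/2109) = 2.397 Ω
R_th = 2.397 Ω

Final answer: V_th = -0.002737 V, R_th = 2.397 Ω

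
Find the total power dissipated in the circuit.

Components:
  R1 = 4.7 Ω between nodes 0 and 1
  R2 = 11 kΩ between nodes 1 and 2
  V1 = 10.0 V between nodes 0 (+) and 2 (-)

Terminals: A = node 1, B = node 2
Nodal analysis, taking node 2 as the 0 V reference.
Source V1 fixes V_0 = 10 V.
KCL at each unknown node (sum of currents leaving = 0; resistances in Ω):
  Node 1: (V_1 - 10)/4.7 + (V_1 - 0)/11000 = 0
Collecting terms: 0.2129 × V_1 = 2.128  =>  V_1 = 9.996 V
Power in each resistor, P = (ΔV)²/R:
  P_R1 = (10 - 9.996)²/4.7 = 0.000003881 W
  P_R2 = (9.996 - 0)²/11000 = 0.009083 W
P_total = P_R1 + P_R2 = 0.009087 W

Final answer: 0.009087 W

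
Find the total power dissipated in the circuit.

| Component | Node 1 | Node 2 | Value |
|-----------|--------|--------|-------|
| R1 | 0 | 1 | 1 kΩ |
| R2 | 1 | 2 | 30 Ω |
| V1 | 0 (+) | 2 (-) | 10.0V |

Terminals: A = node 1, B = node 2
Nodal analysis, taking node 2 as the 0 V reference.
Source V1 fixes V_0 = 10 V.
KCL at each unknown node (sum of currents leaving = 0; resistances in Ω):
  Node 1: (V_1 - 10)/1000 + (V_1 - 0)/30 = 0
Collecting terms: 0.03433 × V_1 = 0.01  =>  V_1 = 0.2913 V
Power in each resistor, P = (ΔV)²/R:
  P_R1 = (10 - 0.2913)²/1000 = 0.09426 W
  P_R2 = (0.2913 - 0)²/30 = 0.002828 W
P_total = P_R1 + P_R2 = 0.09709 W

Final answer: 0.09709 W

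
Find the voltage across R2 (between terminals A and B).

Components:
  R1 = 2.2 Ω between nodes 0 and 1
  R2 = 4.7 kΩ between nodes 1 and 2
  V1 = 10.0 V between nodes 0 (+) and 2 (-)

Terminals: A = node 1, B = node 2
R1 and R2 are in series across V1 (node 0 → node 1 → node 2), and the output A–B is taken across R2, so this is a voltage divider.
Series current: I = V1/(R1 + R2) = 10/(2.2 + 4700) = 10/4702 = 0.002127 A
V_R2 = I × R2 = V1 × R2/(R1 + R2) = 10 × 4700/4702 = 9.995 V

Final answer: 9.995 V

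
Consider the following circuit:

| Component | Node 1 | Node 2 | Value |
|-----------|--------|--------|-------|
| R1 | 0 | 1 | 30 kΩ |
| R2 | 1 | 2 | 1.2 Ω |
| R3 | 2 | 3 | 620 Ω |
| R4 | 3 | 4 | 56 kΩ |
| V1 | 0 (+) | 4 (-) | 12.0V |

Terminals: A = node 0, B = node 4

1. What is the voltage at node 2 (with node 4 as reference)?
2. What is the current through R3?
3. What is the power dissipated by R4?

Nodal analysis, taking node 4 as the 0 V reference.
Source V1 fixes V_0 = 12 V.
KCL at each unknown node (sum of currents leaving = 0; resistances in Ω):
  Node 1: (V_1 - 12)/30000 + (V_1 - V_2)/1.2 = 0
  Node 2: (V_2 - V_1)/1.2 + (V_2 - V_3)/620 = 0
  Node 3: (V_3 - V_2)/620 + (V_3 - 0)/56000 = 0
Collecting terms (coefficients in siemens):
  0.8334·V_1 - 0.8333·V_2 = 0.0004
  0.8349·V_2 - 0.8333·V_1 - 0.001613·V_3 = 0
  0.001631·V_3 - 0.001613·V_2 = 0
Solving these 3 simultaneous equations (Gaussian elimination) gives:
  V_1 = 7.844 V, V_2 = 7.844 V, V_3 = 7.758 V
Part 1:
  Read off the nodal solution: V_2 = 7.844 V
Part 2:
  I_R3 = (V_2 - V_3)/R3 = (7.844 - 7.758)/620 = 0.0001385 A
  Magnitude: I_R3 = 0.0001385 A
Part 3:
  I_R4 = (V_3 - V_4)/R4 = (7.758 - 0)/56000 = 0.0001385 A
  P_R4 = I_R4² × R4 = (0.0001385)² × 56000 = 0.001075 W

Final answers:
1. V_2 = 7.844 V
2. I_R3 = 0.0001385 A
3. P_R4 = 0.001075 W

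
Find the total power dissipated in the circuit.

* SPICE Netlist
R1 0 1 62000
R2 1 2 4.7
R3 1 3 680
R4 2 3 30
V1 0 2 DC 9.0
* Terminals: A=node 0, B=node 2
Nodal analysis, taking node 2 as the 0 V reference.
Source V1 fixes V_0 = 9 V.
KCL at each unknown node (sum of currents leaving = 0; resistances in Ω):
  Node 1: (V_1 - 9)/62000 + (V_1 - 0)/4.7 + (V_1 - V_3)/680 = 0
  Node 3: (V_3 - V_1)/680 + (V_3 - 0)/30 = 0
Collecting terms (coefficients in siemens):
  0.2143·V_1 - 0.001471·V_3 = 0.0001452
  0.0348·V_3 - 0.001471·V_1 = 0
Determinant D = (0.2143)(0.0348) - (-0.001471)(-0.001471) = 0.007455
V_1 = [(0.0001452)(0.0348) - (-0.001471)(0)]/D = 0.0006777 V
V_3 = [(0.2143)(0) - (0.0001452)(-0.001471)]/D = 0.00002864 V
Power in each resistor, P = (ΔV)²/R:
  P_R1 = (9 - 0.0006777)²/62000 = 0.001306 W
  P_R2 = (0.0006777 - 0)²/4.7 = 0.00000009772 W
  P_R3 = (0.0006777 - 0.00002864)²/680 = 0.0000000006196 W
  P_R4 = (0 - 0.00002864)²/30 = 0.00000000002733 W
P_total = P_R1 + P_R2 + P_R3 + P_R4 = 0.001306 W

Final answer: 0.001306 W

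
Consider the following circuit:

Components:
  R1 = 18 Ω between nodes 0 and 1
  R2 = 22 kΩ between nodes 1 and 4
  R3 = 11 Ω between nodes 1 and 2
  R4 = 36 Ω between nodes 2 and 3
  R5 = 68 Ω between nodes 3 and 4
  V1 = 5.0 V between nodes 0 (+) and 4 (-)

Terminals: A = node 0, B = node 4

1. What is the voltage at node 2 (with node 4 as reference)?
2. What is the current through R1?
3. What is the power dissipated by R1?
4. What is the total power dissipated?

Nodal analysis, taking node 4 as the 0 V reference.
Source V1 fixes V_0 = 5 V.
KCL at each unknown node (sum of currents leaving = 0; resistances in Ω):
  Node 1: (V_1 - 5)/18 + (V_1 - 0)/22000 + (V_1 - V_2)/11 = 0
  Node 2: (V_2 - V_1)/11 + (V_2 - V_3)/36 = 0
  Node 3: (V_3 - V_2)/36 + (V_3 - 0)/68 = 0
Collecting terms (coefficients in siemens):
  0.1465·V_1 - 0.09091·V_2 = 0.2778
  0.1187·V_2 - 0.09091·V_1 - 0.02778·V_3 = 0
  0.04248·V_3 - 0.02778·V_2 = 0
Solving these 3 simultaneous equations (Gaussian elimination) gives:
  V_1 = 4.32 V, V_2 = 3.907 V, V_3 = 2.555 V
Part 1:
  Read off the nodal solution: V_2 = 3.907 V
Part 2:
  I_R1 = (V_0 - V_1)/R1 = (5 - 4.32)/18 = 0.03776 A
  Magnitude: I_R1 = 0.03776 A
Part 3:
  I_R1 = (V_0 - V_1)/R1 = (5 - 4.32)/18 = 0.03776 A
  P_R1 = I_R1² × R1 = (0.03776)² × 18 = 0.02567 W
Part 4:
  Power in each resistor, P = (ΔV)²/R:
    P_R1 = (5 - 4.32)²/18 = 0.02567 W
    P_R2 = (4.32 - 0)²/22000 = 0.0008484 W
    P_R3 = (4.32 - 3.907)²/11 = 0.01552 W
    P_R4 = (3.907 - 2.555)²/36 = 0.05081 W
    P_R5 = (2.555 - 0)²/68 = 0.09597 W
  P_total = P_R1 + P_R2 + P_R3 + P_R4 + P_R5 = 0.1888 W

Final answers:
1. V_2 = 3.907 V
2. I_R1 = 0.03776 A
3. P_R1 = 0.02567 W
4. P_total = 0.1888 W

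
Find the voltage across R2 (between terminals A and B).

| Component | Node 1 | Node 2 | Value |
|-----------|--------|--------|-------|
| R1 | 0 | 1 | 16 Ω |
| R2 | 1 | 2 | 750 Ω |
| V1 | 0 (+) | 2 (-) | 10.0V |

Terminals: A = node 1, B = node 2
R1 and R2 are in series across V1 (node 0 → node 1 → node 2), and the output A–B is taken across R2, so this is a voltage divider.
Series current: I = V1/(R1 + R2) = 10/(16 + 750) = 10/766 = 0.01305 A
V_R2 = I × R2 = V1 × R2/(R1 + R2) = 10 × 750/766 = 9.791 V

Final answer: 9.791 V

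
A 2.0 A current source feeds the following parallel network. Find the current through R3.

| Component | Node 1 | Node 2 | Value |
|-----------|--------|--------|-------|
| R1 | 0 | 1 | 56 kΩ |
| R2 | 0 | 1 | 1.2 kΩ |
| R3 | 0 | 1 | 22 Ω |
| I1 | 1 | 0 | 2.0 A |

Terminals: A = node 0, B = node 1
All resistors sit directly between nodes 0 and 1, so they are in parallel and share one voltage V; the full source current 2 A splits among them.
1/R_par = 1/56000 + 1/1200 + 1/22 = 0.04631 S  =>  R_par = 21.6 Ω
V = I × R_par = 2 × 21.6 = 43.19 V
I_R3 = V/R3 = 43.19/22 = 1.963 A

Final answer: 1.963 A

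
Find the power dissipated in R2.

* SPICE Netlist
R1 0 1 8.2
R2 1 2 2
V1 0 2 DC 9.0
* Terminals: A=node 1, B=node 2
Nodal analysis, taking node 2 as the 0 V reference.
Source V1 fixes V_0 = 9 V.
KCL at each unknown node (sum of currents leaving = 0; resistances in Ω):
  Node 1: (V_1 - 9)/8.2 + (V_1 - 0)/2 = 0
Collecting terms: 0.622 × V_1 = 1.098  =>  V_1 = 1.765 V
I_R2 = (V_1 - V_2)/R2 = (1.765 - 0)/2 = 0.8824 A
P_R2 = I_R2² × R2 = (0.8824)² × 2 = 1.557 W

Final answer: 1.557 W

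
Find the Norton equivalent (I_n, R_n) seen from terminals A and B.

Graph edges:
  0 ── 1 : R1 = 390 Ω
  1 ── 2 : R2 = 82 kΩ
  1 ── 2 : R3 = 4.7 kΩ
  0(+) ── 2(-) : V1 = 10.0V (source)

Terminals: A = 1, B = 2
Find the Thévenin equivalent first; then I_n = V_th/R_th and R_n = R_th.
Step 1 — V_th is the open-circuit voltage V_A - V_B (nothing connected across the terminals).
Nodal analysis, taking node 2 as the 0 V reference.
Source V1 fixes V_0 = 10 V.
KCL at each unknown node (sum of currents leaving = 0; resistances in Ω):
  Node 1: (V_1 - 10)/390 + (V_1 - 0)/82000 + (V_1 - 0)/4700 = 0
Collecting terms: 0.002789 × V_1 = 0.02564  =>  V_1 = 9.193 V
V_th = V_1 - V_2 = 9.193 - 0 = 9.193 V
Step 2 — R_th: zero the source — replace V1 by a short circuit (node 2 merges into node 0) — and find the resistance seen between A (node 1) and B (node 0).
Reduce the network between node 1 (A) and node 0 (B) by series/parallel combination:
  Rp1 = R1 ‖ R2 ‖ R3 (parallel, all between nodes 0 and 1) = 1/(1/390 + 1/82000 + 1/4700) = 358.5 Ω
R_th = 358.5 Ω
I_n = V_th/R_th = 9.193/358.5 = 0.02564 A, and R_n = R_th = 358.5 Ω

Final answer: I_n = 0.02564 A, R_n = 358.5 Ω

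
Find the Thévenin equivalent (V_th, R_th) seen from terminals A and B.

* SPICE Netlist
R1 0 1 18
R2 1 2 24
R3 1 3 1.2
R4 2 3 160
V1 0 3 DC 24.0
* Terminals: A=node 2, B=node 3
Step 1 — V_th is the open-circuit voltage V_A - V_B (nothing connected across the terminals).
Nodal analysis, taking node 3 as the 0 V reference.
Source V1 fixes V_0 = 24 V.
KCL at each unknown node (sum of currents leaving = 0; resistances in Ω):
  Node 1: (V_1 - 24)/18 + (V_1 - V_2)/24 + (V_1 - 0)/1.2 = 0
  Node 2: (V_2 - V_1)/24 + (V_2 - 0)/160 = 0
Collecting terms (coefficients in siemens):
  0.9306·V_1 - 0.04167·V_2 = 1.333
  0.04792·V_2 - 0.04167·V_1 = 0
Determinant D = (0.9306)(0.04792) - (-0.04167)(-0.04167) = 0.04285
V_1 = [(1.333)(0.04792) - (-0.04167)(0)]/D = 1.491 V
V_2 = [(0.9306)(0) - (1.333)(-0.04167)]/D = 1.296 V
V_th = V_2 - V_3 = 1.296 - 0 = 1.296 V
Step 2 — R_th: zero the source — replace V1 by a short circuit (node 3 merges into node 0) — and find the resistance seen between A (node 2) and B (node 0).
Reduce the network between node 2 (A) and node 0 (B) by series/parallel combination:
  Rp1 = R1 ‖ R3 (parallel, both between nodes 0 and 1) = 1/(1/18 + 1/1.2) = 1.125 Ω
  Rs1 = R2 + Rp1 (series, joined only at node 1) = 24 + 1.125 = 25.12 Ω
  Rp2 = R4 ‖ Rs1 (parallel, both between nodes 0 and 2) = 1/(1/160 + 1/25.12) = 21.72 Ω
R_th = 21.72 Ω

Final answer: V_th = 1.296 V, R_th = 21.72 Ω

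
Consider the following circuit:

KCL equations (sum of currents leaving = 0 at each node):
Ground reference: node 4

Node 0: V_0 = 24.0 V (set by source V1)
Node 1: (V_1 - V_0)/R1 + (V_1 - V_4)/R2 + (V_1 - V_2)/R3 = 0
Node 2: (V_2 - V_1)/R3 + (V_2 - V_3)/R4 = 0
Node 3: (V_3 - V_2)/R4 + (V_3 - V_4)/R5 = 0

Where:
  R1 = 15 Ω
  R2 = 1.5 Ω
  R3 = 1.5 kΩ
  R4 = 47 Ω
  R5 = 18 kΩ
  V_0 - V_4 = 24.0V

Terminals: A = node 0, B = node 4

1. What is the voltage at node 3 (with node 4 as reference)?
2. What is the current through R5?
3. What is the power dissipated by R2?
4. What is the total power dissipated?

Nodal analysis, taking node 4 as the 0 V reference.
Source V1 fixes V_0 = 24 V.
KCL at each unknown node (sum of currents leaving = 0; resistances in Ω):
  Node 1: (V_1 - 24)/15 + (V_1 - 0)/1.5 + (V_1 - V_2)/1500 = 0
  Node 2: (V_2 - V_1)/1500 + (V_2 - V_3)/47 = 0
  Node 3: (V_3 - V_2)/47 + (V_3 - 0)/18000 = 0
Collecting terms (coefficients in siemens):
  0.734·V_1 - 0.0006667·V_2 = 1.6
  0.02194·V_2 - 0.0006667·V_1 - 0.02128·V_3 = 0
  0.02133·V_3 - 0.02128·V_2 = 0
Solving these 3 simultaneous equations (Gaussian elimination) gives:
  V_1 = 2.182 V, V_2 = 2.014 V, V_3 = 2.009 V
Part 1:
  Read off the nodal solution: V_3 = 2.009 V
Part 2:
  I_R5 = (V_3 - V_4)/R5 = (2.009 - 0)/18000 = 0.0001116 A
  Magnitude: I_R5 = 0.0001116 A
Part 3:
  I_R2 = (V_1 - V_4)/R2 = (2.182 - 0)/1.5 = 1.454 A
  P_R2 = I_R2² × R2 = (1.454)² × 1.5 = 3.173 W
Part 4:
  Power in each resistor, P = (ΔV)²/R:
    P_R1 = (24 - 2.182)²/15 = 31.74 W
    P_R2 = (2.182 - 0)²/1.5 = 3.173 W
    P_R3 = (2.182 - 2.014)²/1500 = 0.00001869 W
    P_R4 = (2.014 - 2.009)²/47 = 0.0000005855 W
    P_R5 = (2.009 - 0)²/18000 = 0.0002242 W
  P_total = P_R1 + P_R2 + P_R3 + P_R4 + P_R5 = 34.91 W

Final answers:
1. V_3 = 2.009 V
2. I_R5 = 0.0001116 A
3. P_R2 = 3.173 W
4. P_total = 34.91 W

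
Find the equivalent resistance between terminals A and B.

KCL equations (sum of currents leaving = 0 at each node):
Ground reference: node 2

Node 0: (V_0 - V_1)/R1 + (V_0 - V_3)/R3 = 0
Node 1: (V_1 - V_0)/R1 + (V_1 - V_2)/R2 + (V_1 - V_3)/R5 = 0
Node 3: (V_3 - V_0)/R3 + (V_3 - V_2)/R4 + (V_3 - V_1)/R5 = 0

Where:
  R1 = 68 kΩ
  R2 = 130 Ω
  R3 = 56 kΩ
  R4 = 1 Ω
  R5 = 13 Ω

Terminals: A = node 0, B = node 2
The network is not a plain series/parallel combination. Inject a 1 A test current into terminal A (node 0) and return it from terminal B (node 2); then R_eq = V_A / (1 A).
Nodal analysis, taking node 2 as the 0 V reference.
Current source I_test pushes 1 A into node 0 and draws it out of node 2.
KCL at each unknown node (sum of currents leaving = 0; resistances in Ω):
  Node 0: (V_0 - V_1)/68000 + (V_0 - V_3)/56000 - 1 = 0
  Node 1: (V_1 - V_0)/68000 + (V_1 - 0)/130 + (V_1 - V_3)/13 = 0
  Node 3: (V_3 - V_0)/56000 + (V_3 - V_1)/13 + (V_3 - 0)/1 = 0
Collecting terms (coefficients in siemens):
  0.00003256·V_0 - 0.00001471·V_1 - 0.00001786·V_3 = 1
  0.08463·V_1 - 0.00001471·V_0 - 0.07692·V_3 = 0
  1.077·V_3 - 0.00001786·V_0 - 0.07692·V_1 = 0
Solving these 3 simultaneous equations (Gaussian elimination) gives:
  V_0 = 30710 V, V_1 = 6.202 V, V_3 = 0.9523 V
R_eq = V_0 / 1 A = 30710 Ω = 30.71 kΩ

Final answer: 30.71 kΩ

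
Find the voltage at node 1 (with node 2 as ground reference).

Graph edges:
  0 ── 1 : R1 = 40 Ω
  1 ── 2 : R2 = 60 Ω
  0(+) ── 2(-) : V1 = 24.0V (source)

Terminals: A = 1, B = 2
Nodal analysis, taking node 2 as the 0 V reference.
Source V1 fixes V_0 = 24 V.
KCL at each unknown node (sum of currents leaving = 0; resistances in Ω):
  Node 1: (V_1 - 24)/40 + (V_1 - 0)/60 = 0
Collecting terms: 0.04167 × V_1 = 0.6  =>  V_1 = 14.4 V
The requested potential is V_1 = 14.4 V.

Final answer: V_1 = 14.4 V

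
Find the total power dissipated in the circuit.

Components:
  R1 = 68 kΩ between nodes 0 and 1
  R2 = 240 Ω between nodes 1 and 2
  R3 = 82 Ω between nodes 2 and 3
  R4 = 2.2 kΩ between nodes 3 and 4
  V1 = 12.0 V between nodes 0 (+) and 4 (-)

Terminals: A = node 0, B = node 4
Nodal analysis, taking node 4 as the 0 V reference.
Source V1 fixes V_0 = 12 V.
KCL at each unknown node (sum of currents leaving = 0; resistances in Ω):
  Node 1: (V_1 - 12)/68000 + (V_1 - V_2)/240 = 0
  Node 2: (V_2 - V_1)/240 + (V_2 - V_3)/82 = 0
  Node 3: (V_3 - V_2)/82 + (V_3 - 0)/2200 = 0
Collecting terms (coefficients in siemens):
  0.004181·V_1 - 0.004167·V_2 = 0.0001765
  0.01636·V_2 - 0.004167·V_1 - 0.0122·V_3 = 0
  0.01265·V_3 - 0.0122·V_2 = 0
Solving these 3 simultaneous equations (Gaussian elimination) gives:
  V_1 = 0.4291 V, V_2 = 0.3883 V, V_3 = 0.3744 V
Power in each resistor, P = (ΔV)²/R:
  P_R1 = (12 - 0.4291)²/68000 = 0.001969 W
  P_R2 = (0.4291 - 0.3883)²/240 = 0.000006949 W
  P_R3 = (0.3883 - 0.3744)²/82 = 0.000002374 W
  P_R4 = (0.3744 - 0)²/2200 = 0.0000637 W
P_total = P_R1 + P_R2 + P_R3 + P_R4 = 0.002042 W

Final answer: 0.002042 W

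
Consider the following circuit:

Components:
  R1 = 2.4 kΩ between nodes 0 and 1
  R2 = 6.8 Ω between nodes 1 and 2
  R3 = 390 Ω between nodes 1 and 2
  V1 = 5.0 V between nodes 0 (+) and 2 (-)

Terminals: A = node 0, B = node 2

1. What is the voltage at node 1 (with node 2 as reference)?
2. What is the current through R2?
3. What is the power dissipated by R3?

Nodal analysis, taking node 2 as the 0 V reference.
Source V1 fixes V_0 = 5 V.
KCL at each unknown node (sum of currents leaving = 0; resistances in Ω):
  Node 1: (V_1 - 5)/2400 + (V_1 - 0)/6.8 + (V_1 - 0)/390 = 0
Collecting terms: 0.15 × V_1 = 0.002083  =>  V_1 = 0.01389 V
Part 1:
  Read off the nodal solution: V_1 = 0.01389 V
Part 2:
  I_R2 = (V_1 - V_2)/R2 = (0.01389 - 0)/6.8 = 0.002042 A
  Magnitude: I_R2 = 0.002042 A
Part 3:
  I_R3 = (V_1 - V_2)/R3 = (0.01389 - 0)/390 = 0.0000356 A
  P_R3 = I_R3² × R3 = (0.0000356)² × 390 = 0.0000004944 W

Final answers:
1. V_1 = 0.01389 V
2. I_R2 = 0.002042 A
3. P_R3 = 4.944e-07 W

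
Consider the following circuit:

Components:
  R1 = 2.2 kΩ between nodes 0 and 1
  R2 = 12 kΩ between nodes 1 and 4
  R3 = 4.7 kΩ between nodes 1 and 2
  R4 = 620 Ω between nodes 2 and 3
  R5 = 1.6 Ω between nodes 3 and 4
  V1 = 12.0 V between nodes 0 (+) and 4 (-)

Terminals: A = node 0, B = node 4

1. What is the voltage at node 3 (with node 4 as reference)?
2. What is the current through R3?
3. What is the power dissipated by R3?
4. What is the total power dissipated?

Nodal analysis, taking node 4 as the 0 V reference.
Source V1 fixes V_0 = 12 V.
KCL at each unknown node (sum of currents leaving = 0; resistances in Ω):
  Node 1: (V_1 - 12)/2200 + (V_1 - 0)/12000 + (V_1 - V_2)/4700 = 0
  Node 2: (V_2 - V_1)/4700 + (V_2 - V_3)/620 = 0
  Node 3: (V_3 - V_2)/620 + (V_3 - 0)/1.6 = 0
Collecting terms (coefficients in siemens):
  0.0007506·V_1 - 0.0002128·V_2 = 0.005455
  0.001826·V_2 - 0.0002128·V_1 - 0.001613·V_3 = 0
  0.6266·V_3 - 0.001613·V_2 = 0
Solving these 3 simultaneous equations (Gaussian elimination) gives:
  V_1 = 7.515 V, V_2 = 0.8778 V, V_3 = 0.00226 V
Part 1:
  Read off the nodal solution: V_3 = 0.00226 V
Part 2:
  I_R3 = (V_1 - V_2)/R3 = (7.515 - 0.8778)/4700 = 0.001412 A
  Magnitude: I_R3 = 0.001412 A
Part 3:
  I_R3 = (V_1 - V_2)/R3 = (7.515 - 0.8778)/4700 = 0.001412 A
  P_R3 = I_R3² × R3 = (0.001412)² × 4700 = 0.009374 W
Part 4:
  Power in each resistor, P = (ΔV)²/R:
    P_R1 = (12 - 7.515)²/2200 = 0.009142 W
    P_R2 = (7.515 - 0)²/12000 = 0.004707 W
    P_R3 = (7.515 - 0.8778)²/4700 = 0.009374 W
    P_R4 = (0.8778 - 0.00226)²/620 = 0.001237 W
    P_R5 = (0.00226 - 0)²/1.6 = 0.000003191 W
  P_total = P_R1 + P_R2 + P_R3 + P_R4 + P_R5 = 0.02446 W

Final answers:
1. V_3 = 0.00226 V
2. I_R3 = 0.001412 A
3. P_R3 = 0.009374 W
4. P_total = 0.02446 W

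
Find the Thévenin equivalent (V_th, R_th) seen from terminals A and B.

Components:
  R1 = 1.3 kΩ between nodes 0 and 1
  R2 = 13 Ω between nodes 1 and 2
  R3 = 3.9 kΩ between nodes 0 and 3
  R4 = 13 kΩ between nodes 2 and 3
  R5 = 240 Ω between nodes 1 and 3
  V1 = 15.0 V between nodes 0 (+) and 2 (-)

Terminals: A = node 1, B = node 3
Step 1 — V_th is the open-circuit voltage V_A - V_B (nothing connected across the terminals).
Nodal analysis, taking node 2 as the 0 V reference.
Source V1 fixes V_0 = 15 V.
KCL at each unknown node (sum of currents leaving = 0; resistances in Ω):
  Node 1: (V_1 - 15)/1300 + (V_1 - 0)/13 + (V_1 - V_3)/240 = 0
  Node 3: (V_3 - 15)/3900 + (V_3 - 0)/13000 + (V_3 - V_1)/240 = 0
Collecting terms (coefficients in siemens):
  0.08186·V_1 - 0.004167·V_3 = 0.01154
  0.0045·V_3 - 0.004167·V_1 = 0.003846
Determinant D = (0.08186)(0.0045) - (-0.004167)(-0.004167) = 0.000351
V_1 = [(0.01154)(0.0045) - (-0.004167)(0.003846)]/D = 0.1936 V
V_3 = [(0.08186)(0.003846) - (0.01154)(-0.004167)]/D = 1.034 V
V_th = V_1 - V_3 = 0.1936 - 1.034 = -0.8404 V
Step 2 — R_th: zero the source — replace V1 by a short circuit (node 2 merges into node 0) — and find the resistance seen between A (node 1) and B (node 3).
Reduce the network between node 1 (A) and node 3 (B) by series/parallel combination:
  Rp1 = R1 ‖ R2 (parallel, both between nodes 0 and 1) = 1/(1/1300 + 1/13) = 12.87 Ω
  Rp2 = R3 ‖ R4 (parallel, both between nodes 0 and 3) = 1/(1/3900 + 1/13000) = 3000 Ω
  Rs1 = Rp1 + Rp2 (series, joined only at node 0) = 12.87 + 3000 = 3013 Ω
  Rp3 = R5 ‖ Rs1 (parallel, both between nodes 1 and 3) = 1/(1/240 + 1/3013) = 222.3 Ω
R_th = 222.3 Ω

Final answer: V_th = -0.8404 V, R_th = 222.3 Ω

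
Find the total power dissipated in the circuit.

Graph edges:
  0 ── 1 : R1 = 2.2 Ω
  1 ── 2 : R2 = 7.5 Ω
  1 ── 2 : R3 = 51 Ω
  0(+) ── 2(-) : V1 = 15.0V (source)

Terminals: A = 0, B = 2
Nodal analysis, taking node 2 as the 0 V reference.
Source V1 fixes V_0 = 15 V.
KCL at each unknown node (sum of currents leaving = 0; resistances in Ω):
  Node 1: (V_1 - 15)/2.2 + (V_1 - 0)/7.5 + (V_1 - 0)/51 = 0
Collecting terms: 0.6075 × V_1 = 6.818  =>  V_1 = 11.22 V
Power in each resistor, P = (ΔV)²/R:
  P_R1 = (15 - 11.22)²/2.2 = 6.482 W
  P_R2 = (11.22 - 0)²/7.5 = 16.8 W
  P_R3 = (11.22 - 0)²/51 = 2.47 W
P_total = P_R1 + P_R2 + P_R3 = 25.75 W

Final answer: 25.75 W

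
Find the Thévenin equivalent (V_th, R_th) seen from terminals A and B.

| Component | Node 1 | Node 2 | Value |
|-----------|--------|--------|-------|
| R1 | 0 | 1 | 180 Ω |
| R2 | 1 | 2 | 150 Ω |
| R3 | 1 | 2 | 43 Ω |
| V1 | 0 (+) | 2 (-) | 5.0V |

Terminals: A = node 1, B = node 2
Step 1 — V_th is the open-circuit voltage V_A - V_B (nothing connected across the terminals).
Nodal analysis, taking node 2 as the 0 V reference.
Source V1 fixes V_0 = 5 V.
KCL at each unknown node (sum of currents leaving = 0; resistances in Ω):
  Node 1: (V_1 - 5)/180 + (V_1 - 0)/150 + (V_1 - 0)/43 = 0
Collecting terms: 0.03548 × V_1 = 0.02778  =>  V_1 = 0.783 V
V_th = V_1 - V_2 = 0.783 - 0 = 0.783 V
Step 2 — R_th: zero the source — replace V1 by a short circuit (node 2 merges into node 0) — and find the resistance seen between A (node 1) and B (node 0).
Reduce the network between node 1 (A) and node 0 (B) by series/parallel combination:
  Rp1 = R1 ‖ R2 ‖ R3 (parallel, all between nodes 0 and 1) = 1/(1/180 + 1/150 + 1/43) = 28.19 Ω
R_th = 28.19 Ω

Final answer: V_th = 0.783 V, R_th = 28.19 Ω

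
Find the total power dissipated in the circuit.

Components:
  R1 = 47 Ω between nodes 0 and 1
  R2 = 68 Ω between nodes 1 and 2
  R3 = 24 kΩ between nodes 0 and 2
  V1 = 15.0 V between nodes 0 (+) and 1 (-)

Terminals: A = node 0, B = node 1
Nodal analysis, taking node 1 as the 0 V reference.
Source V1 fixes V_0 = 15 V.
KCL at each unknown node (sum of currents leaving = 0; resistances in Ω):
  Node 2: (V_2 - 0)/68 + (V_2 - 15)/24000 = 0
Collecting terms: 0.01475 × V_2 = 0.000625  =>  V_2 = 0.04238 V
Power in each resistor, P = (ΔV)²/R:
  P_R1 = (15 - 0)²/47 = 4.787 W
  P_R2 = (0 - 0.04238)²/68 = 0.00002641 W
  P_R3 = (15 - 0.04238)²/24000 = 0.009322 W
P_total = P_R1 + P_R2 + P_R3 = 4.797 W

Final answer: 4.797 W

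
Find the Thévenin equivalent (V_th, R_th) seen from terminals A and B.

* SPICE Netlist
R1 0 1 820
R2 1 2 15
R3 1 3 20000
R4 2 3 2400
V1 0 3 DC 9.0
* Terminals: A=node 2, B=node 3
Step 1 — V_th is the open-circuit voltage V_A - V_B (nothing connected across the terminals).
Nodal analysis, taking node 3 as the 0 V reference.
Source V1 fixes V_0 = 9 V.
KCL at each unknown node (sum of currents leaving = 0; resistances in Ω):
  Node 1: (V_1 - 9)/820 + (V_1 - V_2)/15 + (V_1 - 0)/20000 = 0
  Node 2: (V_2 - V_1)/15 + (V_2 - 0)/2400 = 0
Collecting terms (coefficients in siemens):
  0.06794·V_1 - 0.06667·V_2 = 0.01098
  0.06708·V_2 - 0.06667·V_1 = 0
Determinant D = (0.06794)(0.06708) - (-0.06667)(-0.06667) = 0.0001129
V_1 = [(0.01098)(0.06708) - (-0.06667)(0)]/D = 6.519 V
V_2 = [(0.06794)(0) - (0.01098)(-0.06667)]/D = 6.479 V
V_th = V_2 - V_3 = 6.479 - 0 = 6.479 V
Step 2 — R_th: zero the source — replace V1 by a short circuit (node 3 merges into node 0) — and find the resistance seen between A (node 2) and B (node 0).
Reduce the network between node 2 (A) and node 0 (B) by series/parallel combination:
  Rp1 = R1 ‖ R3 (parallel, both between nodes 0 and 1) = 1/(1/820 + 1/20000) = 787.7 Ω
  Rs1 = R2 + Rp1 (series, joined only at node 1) = 15 + 787.7 = 802.7 Ω
  Rp2 = R4 ‖ Rs1 (parallel, both between nodes 0 and 2) = 1/(1/2400 + 1/802.7) = 601.5 Ω
R_th = 601.5 Ω

Final answer: V_th = 6.479 V, R_th = 601.5 Ω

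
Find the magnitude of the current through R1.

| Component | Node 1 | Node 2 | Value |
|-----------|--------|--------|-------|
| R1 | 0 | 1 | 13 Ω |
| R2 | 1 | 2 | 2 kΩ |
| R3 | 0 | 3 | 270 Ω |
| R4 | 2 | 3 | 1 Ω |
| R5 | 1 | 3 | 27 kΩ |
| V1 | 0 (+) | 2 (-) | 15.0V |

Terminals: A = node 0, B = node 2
Nodal analysis, taking node 2 as the 0 V reference.
Source V1 fixes V_0 = 15 V.
KCL at each unknown node (sum of currents leaving = 0; resistances in Ω):
  Node 1: (V_1 - 15)/13 + (V_1 - 0)/2000 + (V_1 - V_3)/27000 = 0
  Node 3: (V_3 - 15)/270 + (V_3 - 0)/1 + (V_3 - V_1)/27000 = 0
Collecting terms (coefficients in siemens):
  0.07746·V_1 - 0.00003704·V_3 = 1.154
  1.004·V_3 - 0.00003704·V_1 = 0.05556
Determinant D = (0.07746)(1.004) - (-0.00003704)(-0.00003704) = 0.07775
V_1 = [(1.154)(1.004) - (-0.00003704)(0.05556)]/D = 14.9 V
V_3 = [(0.07746)(0.05556) - (1.154)(-0.00003704)]/D = 0.0559 V
I_R1 = (V_0 - V_1)/R1 = (15 - 14.9)/13 = 0.007998 A
|I_R1| = 0.007998 A

Final answer: |I_R1| = 0.007998 A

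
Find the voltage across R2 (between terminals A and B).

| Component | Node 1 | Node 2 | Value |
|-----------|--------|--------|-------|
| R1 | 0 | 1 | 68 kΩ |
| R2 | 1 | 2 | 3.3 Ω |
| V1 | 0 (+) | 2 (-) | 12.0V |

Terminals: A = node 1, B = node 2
R1 and R2 are in series across V1 (node 0 → node 1 → node 2), and the output A–B is taken across R2, so this is a voltage divider.
Series current: I = V1/(R1 + R2) = 12/(68000 + 3.3) = 12/68000 = 0.0001765 A
V_R2 = I × R2 = V1 × R2/(R1 + R2) = 12 × 3.3/68000 = 0.0005823 V

Final answer: 0.0005823 V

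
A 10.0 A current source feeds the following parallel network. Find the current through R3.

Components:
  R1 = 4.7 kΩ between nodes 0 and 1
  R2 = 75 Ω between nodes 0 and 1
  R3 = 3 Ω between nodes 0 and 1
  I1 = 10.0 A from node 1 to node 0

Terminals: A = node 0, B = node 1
All resistors sit directly between nodes 0 and 1, so they are in parallel and share one voltage V; the full source current 10 A splits among them.
1/R_par = 1/4700 + 1/75 + 1/3 = 0.3469 S  =>  R_par = 2.883 Ω
V = I × R_par = 10 × 2.883 = 28.83 V
I_R3 = V/R3 = 28.83/3 = 9.609 A

Final answer: 9.609 A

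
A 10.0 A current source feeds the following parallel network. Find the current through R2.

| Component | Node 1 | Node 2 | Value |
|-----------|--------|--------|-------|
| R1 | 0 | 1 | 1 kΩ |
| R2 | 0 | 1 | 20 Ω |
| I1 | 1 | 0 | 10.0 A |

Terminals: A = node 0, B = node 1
All resistors sit directly between nodes 0 and 1, so they are in parallel and share one voltage V; the full source current 10 A splits among them.
1/R_par = 1/1000 + 1/20 = 0.051 S  =>  R_par = 19.61 Ω
V = I × R_par = 10 × 19.61 = 196.1 V
I_R2 = V/R2 = 196.1/20 = 9.804 A

Final answer: 9.804 A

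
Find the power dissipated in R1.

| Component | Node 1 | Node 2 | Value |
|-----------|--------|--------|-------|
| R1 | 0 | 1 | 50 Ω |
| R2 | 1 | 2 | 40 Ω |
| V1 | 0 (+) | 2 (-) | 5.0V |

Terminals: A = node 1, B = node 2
Nodal analysis, taking node 2 as the 0 V reference.
Source V1 fixes V_0 = 5 V.
KCL at each unknown node (sum of currents leaving = 0; resistances in Ω):
  Node 1: (V_1 - 5)/50 + (V_1 - 0)/40 = 0
Collecting terms: 0.045 × V_1 = 0.1  =>  V_1 = 2.222 V
I_R1 = (V_0 - V_1)/R1 = (5 - 2.222)/50 = 0.05556 A
P_R1 = I_R1² × R1 = (0.05556)² × 50 = 0.1543 W

Final answer: 0.1543 W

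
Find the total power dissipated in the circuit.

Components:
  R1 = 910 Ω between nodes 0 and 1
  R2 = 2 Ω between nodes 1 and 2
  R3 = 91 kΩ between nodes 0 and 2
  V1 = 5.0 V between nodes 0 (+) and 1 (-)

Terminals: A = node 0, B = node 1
Nodal analysis, taking node 1 as the 0 V reference.
Source V1 fixes V_0 = 5 V.
KCL at each unknown node (sum of currents leaving = 0; resistances in Ω):
  Node 2: (V_2 - 0)/2 + (V_2 - 5)/91000 = 0
Collecting terms: 0.5 × V_2 = 0.00005495  =>  V_2 = 0.0001099 V
Power in each resistor, P = (ΔV)²/R:
  P_R1 = (5 - 0)²/910 = 0.02747 W
  P_R2 = (0 - 0.0001099)²/2 = 0.000000006038 W
  P_R3 = (5 - 0.0001099)²/91000 = 0.0002747 W
P_total = P_R1 + P_R2 + P_R3 = 0.02775 W

Final answer: 0.02775 W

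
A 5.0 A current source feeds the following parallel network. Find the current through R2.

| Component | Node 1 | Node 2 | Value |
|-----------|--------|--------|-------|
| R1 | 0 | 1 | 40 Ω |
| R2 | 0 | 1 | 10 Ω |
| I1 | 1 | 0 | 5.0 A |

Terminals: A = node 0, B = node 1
All resistors sit directly between nodes 0 and 1, so they are in parallel and share one voltage V; the full source current 5 A splits among them.
1/R_par = 1/40 + 1/10 = 0.125 S  =>  R_par = 8 Ω
V = I × R_par = 5 × 8 = 40 V
I_R2 = V/R2 = 40/10 = 4 A

Final answer: 4 A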